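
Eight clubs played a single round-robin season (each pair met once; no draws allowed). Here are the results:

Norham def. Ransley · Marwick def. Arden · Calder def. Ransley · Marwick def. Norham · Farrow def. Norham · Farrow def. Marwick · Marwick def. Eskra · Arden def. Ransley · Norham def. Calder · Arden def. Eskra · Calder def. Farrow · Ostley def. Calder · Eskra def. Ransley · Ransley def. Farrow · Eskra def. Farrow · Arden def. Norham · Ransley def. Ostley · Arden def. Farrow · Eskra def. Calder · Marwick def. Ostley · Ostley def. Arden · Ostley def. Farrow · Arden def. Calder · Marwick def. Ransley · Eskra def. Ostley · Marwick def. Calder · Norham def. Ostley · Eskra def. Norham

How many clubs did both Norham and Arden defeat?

2

Norham beat: Ostley, Ransley, Calder.
Arden beat: Farrow, Ransley, Norham, Calder, Eskra.
Both beat: Ransley, Calder — 2.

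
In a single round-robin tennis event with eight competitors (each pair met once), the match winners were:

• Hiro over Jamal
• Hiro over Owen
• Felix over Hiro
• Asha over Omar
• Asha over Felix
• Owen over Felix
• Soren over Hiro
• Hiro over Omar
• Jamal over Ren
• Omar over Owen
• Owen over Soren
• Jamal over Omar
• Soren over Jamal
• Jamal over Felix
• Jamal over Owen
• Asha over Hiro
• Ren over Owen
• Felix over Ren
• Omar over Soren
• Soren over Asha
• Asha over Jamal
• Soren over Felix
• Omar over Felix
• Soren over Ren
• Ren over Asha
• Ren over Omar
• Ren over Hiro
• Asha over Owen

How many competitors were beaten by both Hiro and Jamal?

2

Hiro beat: Omar, Owen, Jamal.
Jamal beat: Omar, Felix, Owen, Ren.
Both beat: Omar, Owen — 2.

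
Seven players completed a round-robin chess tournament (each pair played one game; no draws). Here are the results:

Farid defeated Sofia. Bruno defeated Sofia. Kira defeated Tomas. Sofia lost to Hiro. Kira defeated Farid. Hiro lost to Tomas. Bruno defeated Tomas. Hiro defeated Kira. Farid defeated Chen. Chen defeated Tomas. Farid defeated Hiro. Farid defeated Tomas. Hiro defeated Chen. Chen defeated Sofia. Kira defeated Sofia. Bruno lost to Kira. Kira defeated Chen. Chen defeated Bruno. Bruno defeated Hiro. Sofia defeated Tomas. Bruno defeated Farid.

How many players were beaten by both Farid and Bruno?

Farid beat: Sofia, Tomas, Chen, Hiro.
Bruno beat: Sofia, Farid, Tomas, Hiro.
Both beat: Sofia, Tomas, Hiro — 3.

3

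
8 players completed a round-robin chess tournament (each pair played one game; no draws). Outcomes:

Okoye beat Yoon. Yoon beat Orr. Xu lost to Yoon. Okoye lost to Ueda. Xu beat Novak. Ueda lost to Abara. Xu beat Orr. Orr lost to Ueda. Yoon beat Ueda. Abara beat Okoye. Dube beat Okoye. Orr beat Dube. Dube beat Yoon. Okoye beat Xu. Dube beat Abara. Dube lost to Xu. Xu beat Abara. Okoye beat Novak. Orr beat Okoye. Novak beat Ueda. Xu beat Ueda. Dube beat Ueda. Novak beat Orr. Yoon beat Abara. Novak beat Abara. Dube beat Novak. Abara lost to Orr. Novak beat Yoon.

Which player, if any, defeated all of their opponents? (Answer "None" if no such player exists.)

Highest win total is Xu with 5 (out of 7 possible).
Xu lost to Yoon, Okoye, so no player went undefeated.

None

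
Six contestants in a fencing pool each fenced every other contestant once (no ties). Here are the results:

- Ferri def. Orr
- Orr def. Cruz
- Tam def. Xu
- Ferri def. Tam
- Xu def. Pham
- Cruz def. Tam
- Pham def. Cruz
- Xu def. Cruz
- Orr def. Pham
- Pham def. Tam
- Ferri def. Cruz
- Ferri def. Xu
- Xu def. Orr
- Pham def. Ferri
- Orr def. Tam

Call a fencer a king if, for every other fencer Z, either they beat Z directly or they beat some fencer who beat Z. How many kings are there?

4

Cruz cannot reach Ferri, Orr, Pham in two steps.
Ferri reaches everyone (king).
Tam cannot reach Ferri in two steps.
Orr reaches everyone (king).
Pham reaches everyone (king).
Xu reaches everyone (king).
Kings: Ferri, Orr, Pham, Xu — 4.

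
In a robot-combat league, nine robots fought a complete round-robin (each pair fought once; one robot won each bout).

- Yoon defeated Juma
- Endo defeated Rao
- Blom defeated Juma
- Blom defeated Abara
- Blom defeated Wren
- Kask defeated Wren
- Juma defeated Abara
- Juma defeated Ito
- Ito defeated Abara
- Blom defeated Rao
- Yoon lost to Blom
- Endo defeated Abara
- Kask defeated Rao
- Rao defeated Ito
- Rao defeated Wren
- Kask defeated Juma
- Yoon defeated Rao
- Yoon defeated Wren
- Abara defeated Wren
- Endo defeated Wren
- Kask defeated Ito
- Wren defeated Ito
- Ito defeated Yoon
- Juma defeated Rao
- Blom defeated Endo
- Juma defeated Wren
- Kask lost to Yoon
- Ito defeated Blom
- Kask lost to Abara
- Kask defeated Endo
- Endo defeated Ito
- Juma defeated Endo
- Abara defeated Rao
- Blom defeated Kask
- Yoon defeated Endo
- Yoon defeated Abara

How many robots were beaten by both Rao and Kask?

Rao beat: Ito, Wren.
Kask beat: Ito, Juma, Rao, Wren, Endo.
Both beat: Ito, Wren — 2.

2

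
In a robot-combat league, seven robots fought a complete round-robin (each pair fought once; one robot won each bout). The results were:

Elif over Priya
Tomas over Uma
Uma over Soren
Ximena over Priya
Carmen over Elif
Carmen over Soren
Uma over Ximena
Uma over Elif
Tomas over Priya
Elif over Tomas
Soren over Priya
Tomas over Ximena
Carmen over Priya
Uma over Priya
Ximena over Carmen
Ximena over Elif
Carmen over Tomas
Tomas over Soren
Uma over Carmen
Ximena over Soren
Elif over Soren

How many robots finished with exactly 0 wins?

Win totals: Tomas 4, Carmen 4, Priya 0, Ximena 4, Uma 5, Elif 3, Soren 1.
Exactly 0: Priya — 1 robot.

1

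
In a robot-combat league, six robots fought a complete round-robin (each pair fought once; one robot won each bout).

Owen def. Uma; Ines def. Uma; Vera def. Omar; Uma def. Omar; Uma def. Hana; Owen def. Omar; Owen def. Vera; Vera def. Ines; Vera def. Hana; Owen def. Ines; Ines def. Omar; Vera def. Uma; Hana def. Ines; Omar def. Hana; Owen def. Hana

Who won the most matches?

Owen

Win totals: Uma 2, Owen 5, Omar 1, Vera 4, Ines 2, Hana 1.
Owen leads with 5 wins (next highest: 4).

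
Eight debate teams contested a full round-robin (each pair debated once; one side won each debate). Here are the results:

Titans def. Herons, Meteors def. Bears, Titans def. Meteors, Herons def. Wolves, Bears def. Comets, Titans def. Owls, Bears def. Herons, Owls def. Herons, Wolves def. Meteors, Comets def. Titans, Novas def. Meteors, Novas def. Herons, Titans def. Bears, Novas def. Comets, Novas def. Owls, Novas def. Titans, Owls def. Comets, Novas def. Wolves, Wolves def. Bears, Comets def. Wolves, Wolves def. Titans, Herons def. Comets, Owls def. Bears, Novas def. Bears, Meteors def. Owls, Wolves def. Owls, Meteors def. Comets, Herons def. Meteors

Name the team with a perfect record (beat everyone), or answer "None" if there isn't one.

Novas

Novas has 7 wins out of 7 opponents — a perfect record.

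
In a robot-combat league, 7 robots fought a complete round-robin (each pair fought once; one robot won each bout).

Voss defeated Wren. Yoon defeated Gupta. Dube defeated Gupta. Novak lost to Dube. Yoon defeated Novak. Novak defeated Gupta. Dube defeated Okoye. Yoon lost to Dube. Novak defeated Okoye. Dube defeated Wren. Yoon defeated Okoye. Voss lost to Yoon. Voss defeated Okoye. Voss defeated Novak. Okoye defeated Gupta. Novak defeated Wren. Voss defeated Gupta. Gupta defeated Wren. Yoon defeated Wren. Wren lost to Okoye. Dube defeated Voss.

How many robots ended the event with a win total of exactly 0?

Win totals: Wren 0, Yoon 5, Novak 3, Dube 6, Voss 4, Gupta 1, Okoye 2.
Exactly 0: Wren — 1 robot.

1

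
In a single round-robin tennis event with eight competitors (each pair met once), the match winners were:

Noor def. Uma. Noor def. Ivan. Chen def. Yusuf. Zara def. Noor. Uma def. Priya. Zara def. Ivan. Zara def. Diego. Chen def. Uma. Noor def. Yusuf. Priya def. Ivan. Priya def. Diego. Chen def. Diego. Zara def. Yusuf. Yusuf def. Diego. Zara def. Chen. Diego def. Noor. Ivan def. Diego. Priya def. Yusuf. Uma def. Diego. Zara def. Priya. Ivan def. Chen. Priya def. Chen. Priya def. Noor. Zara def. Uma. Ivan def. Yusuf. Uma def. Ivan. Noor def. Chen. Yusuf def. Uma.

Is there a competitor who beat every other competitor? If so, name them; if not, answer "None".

Zara

Zara has 7 wins out of 7 opponents — a perfect record.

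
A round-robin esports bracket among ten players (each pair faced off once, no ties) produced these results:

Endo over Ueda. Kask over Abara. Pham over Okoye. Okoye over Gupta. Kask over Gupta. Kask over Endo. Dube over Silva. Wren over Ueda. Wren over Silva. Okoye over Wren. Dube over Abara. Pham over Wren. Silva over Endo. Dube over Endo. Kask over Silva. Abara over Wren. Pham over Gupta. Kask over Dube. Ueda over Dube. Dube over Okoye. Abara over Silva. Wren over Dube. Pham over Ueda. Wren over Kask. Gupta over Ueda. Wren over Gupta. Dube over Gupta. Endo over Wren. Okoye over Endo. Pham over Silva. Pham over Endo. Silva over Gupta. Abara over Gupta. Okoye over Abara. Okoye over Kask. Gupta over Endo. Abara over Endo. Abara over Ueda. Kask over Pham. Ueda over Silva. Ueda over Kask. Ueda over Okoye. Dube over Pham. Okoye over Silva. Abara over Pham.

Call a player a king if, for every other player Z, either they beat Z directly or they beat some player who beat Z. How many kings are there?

7

Ueda reaches everyone (king).
Dube reaches everyone (king).
Silva cannot reach Dube, Pham, Okoye, Abara, Kask in two steps.
Wren reaches everyone (king).
Pham reaches everyone (king).
Okoye reaches everyone (king).
Abara reaches everyone (king).
Endo cannot reach Pham, Abara in two steps.
Gupta cannot reach Pham, Abara in two steps.
Kask reaches everyone (king).
Kings: Ueda, Dube, Wren, Pham, Okoye, Abara, Kask — 7.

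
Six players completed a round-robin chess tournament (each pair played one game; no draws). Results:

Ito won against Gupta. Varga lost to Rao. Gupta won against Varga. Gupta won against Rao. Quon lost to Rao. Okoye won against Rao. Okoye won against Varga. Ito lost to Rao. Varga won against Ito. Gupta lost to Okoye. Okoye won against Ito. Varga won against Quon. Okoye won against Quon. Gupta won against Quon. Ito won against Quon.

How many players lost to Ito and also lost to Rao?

Ito beat: Gupta, Quon.
Rao beat: Varga, Ito, Quon.
Both beat: Quon — 1.

1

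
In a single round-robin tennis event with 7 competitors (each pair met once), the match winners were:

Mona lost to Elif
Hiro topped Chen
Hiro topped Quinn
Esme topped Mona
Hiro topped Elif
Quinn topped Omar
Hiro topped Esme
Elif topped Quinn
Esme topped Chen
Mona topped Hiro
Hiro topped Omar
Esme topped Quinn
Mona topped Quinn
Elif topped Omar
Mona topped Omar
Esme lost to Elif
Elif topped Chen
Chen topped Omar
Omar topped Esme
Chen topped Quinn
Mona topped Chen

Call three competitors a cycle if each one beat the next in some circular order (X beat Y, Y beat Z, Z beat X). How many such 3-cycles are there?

5

Win totals: Omar 1, Chen 2, Elif 5, Esme 3, Quinn 1, Mona 4, Hiro 5.
A competitor with w wins dominates both others in C(w,2) triples; summing gives 0 + 1 + 10 + 3 + 0 + 6 + 10 = 30 transitive triples.
Total triples C(7,3) = 35, so cyclic triples = 35 − 30 = 5.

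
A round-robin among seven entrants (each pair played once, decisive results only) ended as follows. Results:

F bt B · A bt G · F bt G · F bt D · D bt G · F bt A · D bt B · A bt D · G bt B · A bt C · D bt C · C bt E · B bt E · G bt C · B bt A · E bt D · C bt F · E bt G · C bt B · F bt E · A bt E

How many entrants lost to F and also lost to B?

2

F beat: A, B, D, E, G.
B beat: A, E.
Both beat: A, E — 2.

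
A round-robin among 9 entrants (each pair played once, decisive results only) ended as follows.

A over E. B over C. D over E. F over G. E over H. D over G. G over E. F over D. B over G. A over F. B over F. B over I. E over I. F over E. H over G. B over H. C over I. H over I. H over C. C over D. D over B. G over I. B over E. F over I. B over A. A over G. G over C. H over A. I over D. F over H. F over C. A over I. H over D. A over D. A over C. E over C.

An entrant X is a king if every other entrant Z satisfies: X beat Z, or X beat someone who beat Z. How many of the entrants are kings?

A reaches everyone (king).
B reaches everyone (king).
C cannot reach A, F, H in two steps.
D reaches everyone (king).
E cannot reach B, F in two steps.
F reaches everyone (king).
G cannot reach A, B, F in two steps.
H reaches everyone (king).
I cannot reach A, C, F, H in two steps.
Kings: A, B, D, F, H — 5.

5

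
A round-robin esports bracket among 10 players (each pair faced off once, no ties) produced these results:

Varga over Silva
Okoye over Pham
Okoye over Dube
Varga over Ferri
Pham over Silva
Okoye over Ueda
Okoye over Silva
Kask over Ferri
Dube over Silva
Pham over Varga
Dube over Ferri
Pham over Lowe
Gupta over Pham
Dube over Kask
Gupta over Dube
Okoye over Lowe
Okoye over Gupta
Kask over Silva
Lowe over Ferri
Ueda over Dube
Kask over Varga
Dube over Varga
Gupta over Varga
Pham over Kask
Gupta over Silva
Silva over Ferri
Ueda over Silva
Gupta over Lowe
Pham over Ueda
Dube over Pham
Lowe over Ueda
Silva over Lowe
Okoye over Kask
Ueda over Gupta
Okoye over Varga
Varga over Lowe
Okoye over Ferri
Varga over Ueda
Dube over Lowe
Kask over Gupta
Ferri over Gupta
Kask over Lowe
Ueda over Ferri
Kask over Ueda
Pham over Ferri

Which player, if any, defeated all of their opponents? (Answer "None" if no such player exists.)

Okoye has 9 wins out of 9 opponents — a perfect record.

Okoye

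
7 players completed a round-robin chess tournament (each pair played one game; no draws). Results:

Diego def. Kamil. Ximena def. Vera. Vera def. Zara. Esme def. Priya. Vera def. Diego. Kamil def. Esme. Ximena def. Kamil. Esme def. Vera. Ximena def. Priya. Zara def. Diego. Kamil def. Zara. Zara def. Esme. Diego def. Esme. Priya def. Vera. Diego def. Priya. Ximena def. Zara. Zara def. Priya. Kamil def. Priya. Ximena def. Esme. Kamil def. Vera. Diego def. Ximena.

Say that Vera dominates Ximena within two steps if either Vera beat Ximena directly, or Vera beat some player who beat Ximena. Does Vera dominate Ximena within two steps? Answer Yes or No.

Yes

Vera did not beat Ximena directly.
Vera beat Diego, Zara. Of those, Diego beat Ximena.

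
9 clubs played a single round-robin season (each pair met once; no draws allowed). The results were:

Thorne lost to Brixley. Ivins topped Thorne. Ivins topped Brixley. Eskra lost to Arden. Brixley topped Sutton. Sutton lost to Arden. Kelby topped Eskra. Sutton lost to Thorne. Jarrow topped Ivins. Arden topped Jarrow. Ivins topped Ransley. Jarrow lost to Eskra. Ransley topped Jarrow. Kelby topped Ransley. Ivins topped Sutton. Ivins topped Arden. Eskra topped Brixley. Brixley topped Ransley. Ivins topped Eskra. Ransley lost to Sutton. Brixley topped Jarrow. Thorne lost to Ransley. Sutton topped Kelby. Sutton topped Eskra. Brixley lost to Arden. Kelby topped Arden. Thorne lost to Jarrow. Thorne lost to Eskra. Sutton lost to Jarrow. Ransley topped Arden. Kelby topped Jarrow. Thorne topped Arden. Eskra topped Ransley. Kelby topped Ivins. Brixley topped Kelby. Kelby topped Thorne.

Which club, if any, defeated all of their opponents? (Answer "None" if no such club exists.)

Highest win total is Kelby with 6 (out of 8 possible).
Kelby lost to Sutton, Brixley, so no club went undefeated.

None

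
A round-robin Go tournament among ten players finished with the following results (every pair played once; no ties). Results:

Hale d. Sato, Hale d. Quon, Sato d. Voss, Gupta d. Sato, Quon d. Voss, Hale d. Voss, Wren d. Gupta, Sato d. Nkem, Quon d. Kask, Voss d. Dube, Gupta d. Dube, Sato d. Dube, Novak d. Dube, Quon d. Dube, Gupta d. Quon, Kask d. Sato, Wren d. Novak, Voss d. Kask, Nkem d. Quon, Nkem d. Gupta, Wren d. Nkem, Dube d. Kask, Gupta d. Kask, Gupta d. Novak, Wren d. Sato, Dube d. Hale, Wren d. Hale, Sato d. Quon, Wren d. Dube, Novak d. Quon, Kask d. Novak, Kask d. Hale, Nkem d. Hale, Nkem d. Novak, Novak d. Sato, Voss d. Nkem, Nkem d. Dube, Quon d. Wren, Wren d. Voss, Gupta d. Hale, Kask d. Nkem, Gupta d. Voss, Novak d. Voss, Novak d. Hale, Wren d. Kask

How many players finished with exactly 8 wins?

1

Win totals: Wren 8, Nkem 5, Hale 3, Kask 4, Voss 3, Dube 2, Quon 4, Novak 5, Gupta 7, Sato 4.
Exactly 8: Wren — 1 player.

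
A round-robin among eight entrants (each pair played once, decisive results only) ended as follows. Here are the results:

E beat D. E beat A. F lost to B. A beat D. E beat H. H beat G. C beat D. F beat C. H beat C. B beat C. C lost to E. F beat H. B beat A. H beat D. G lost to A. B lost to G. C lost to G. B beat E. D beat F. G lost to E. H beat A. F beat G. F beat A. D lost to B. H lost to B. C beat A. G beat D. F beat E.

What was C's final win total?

C's results: beat A, D; lost to B, E, F, G, H.
That is 2 wins.

2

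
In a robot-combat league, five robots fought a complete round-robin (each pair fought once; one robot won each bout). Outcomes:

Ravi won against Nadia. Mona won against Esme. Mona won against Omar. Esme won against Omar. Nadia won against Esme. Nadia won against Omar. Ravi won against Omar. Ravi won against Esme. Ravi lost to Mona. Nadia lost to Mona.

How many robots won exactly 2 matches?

Win totals: Nadia 2, Omar 0, Ravi 3, Esme 1, Mona 4.
Exactly 2: Nadia — 1 robot.

1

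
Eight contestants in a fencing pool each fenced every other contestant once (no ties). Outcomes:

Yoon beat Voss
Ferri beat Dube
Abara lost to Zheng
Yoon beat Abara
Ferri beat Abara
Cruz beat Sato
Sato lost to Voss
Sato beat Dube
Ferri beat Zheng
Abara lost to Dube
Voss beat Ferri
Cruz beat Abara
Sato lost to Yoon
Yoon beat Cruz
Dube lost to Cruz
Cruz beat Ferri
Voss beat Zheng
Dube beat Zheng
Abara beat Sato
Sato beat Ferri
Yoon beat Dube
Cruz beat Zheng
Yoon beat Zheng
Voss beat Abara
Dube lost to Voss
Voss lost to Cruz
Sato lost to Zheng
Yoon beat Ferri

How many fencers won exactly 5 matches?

Win totals: Dube 2, Sato 2, Cruz 6, Abara 1, Voss 5, Zheng 2, Ferri 3, Yoon 7.
Exactly 5: Voss — 1 fencer.

1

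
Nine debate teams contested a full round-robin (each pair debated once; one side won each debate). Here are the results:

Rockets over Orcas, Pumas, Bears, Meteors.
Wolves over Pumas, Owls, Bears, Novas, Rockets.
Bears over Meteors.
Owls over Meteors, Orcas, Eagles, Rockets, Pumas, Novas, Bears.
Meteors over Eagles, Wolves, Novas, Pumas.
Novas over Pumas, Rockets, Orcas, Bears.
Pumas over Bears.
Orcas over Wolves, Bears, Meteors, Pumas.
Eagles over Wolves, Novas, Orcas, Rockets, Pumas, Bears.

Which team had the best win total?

Owls

Win totals: Wolves 5, Pumas 1, Meteors 4, Novas 4, Orcas 4, Owls 7, Rockets 4, Bears 1, Eagles 6.
Owls leads with 7 wins (next highest: 6).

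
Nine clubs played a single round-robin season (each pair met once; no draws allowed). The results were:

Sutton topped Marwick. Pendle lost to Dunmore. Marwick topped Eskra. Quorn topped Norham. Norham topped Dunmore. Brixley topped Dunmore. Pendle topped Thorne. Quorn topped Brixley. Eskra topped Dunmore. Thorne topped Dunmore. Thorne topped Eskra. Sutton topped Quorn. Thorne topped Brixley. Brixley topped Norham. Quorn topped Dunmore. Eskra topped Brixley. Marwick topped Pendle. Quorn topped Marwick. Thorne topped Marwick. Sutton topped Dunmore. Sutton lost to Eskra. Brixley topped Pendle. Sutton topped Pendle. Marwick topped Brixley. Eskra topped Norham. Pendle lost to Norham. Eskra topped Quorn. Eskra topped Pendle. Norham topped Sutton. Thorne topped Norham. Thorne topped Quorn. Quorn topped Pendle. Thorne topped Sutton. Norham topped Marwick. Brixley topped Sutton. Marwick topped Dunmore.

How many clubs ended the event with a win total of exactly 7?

1

Win totals: Marwick 4, Norham 4, Thorne 7, Pendle 1, Dunmore 1, Brixley 4, Sutton 4, Quorn 5, Eskra 6.
Exactly 7: Thorne — 1 club.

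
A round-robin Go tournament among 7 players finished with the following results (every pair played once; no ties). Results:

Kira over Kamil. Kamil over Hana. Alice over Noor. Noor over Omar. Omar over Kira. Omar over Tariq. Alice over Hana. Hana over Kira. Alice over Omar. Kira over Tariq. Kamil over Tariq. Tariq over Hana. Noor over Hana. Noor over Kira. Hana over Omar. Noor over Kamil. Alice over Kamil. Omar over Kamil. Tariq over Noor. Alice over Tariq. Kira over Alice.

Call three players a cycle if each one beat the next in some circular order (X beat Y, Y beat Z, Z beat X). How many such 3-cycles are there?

10

Win totals: Kira 3, Tariq 2, Omar 3, Noor 4, Alice 5, Hana 2, Kamil 2.
A player with w wins dominates both others in C(w,2) triples; summing gives 3 + 1 + 3 + 6 + 10 + 1 + 1 = 25 transitive triples.
Total triples C(7,3) = 35, so cyclic triples = 35 − 25 = 10.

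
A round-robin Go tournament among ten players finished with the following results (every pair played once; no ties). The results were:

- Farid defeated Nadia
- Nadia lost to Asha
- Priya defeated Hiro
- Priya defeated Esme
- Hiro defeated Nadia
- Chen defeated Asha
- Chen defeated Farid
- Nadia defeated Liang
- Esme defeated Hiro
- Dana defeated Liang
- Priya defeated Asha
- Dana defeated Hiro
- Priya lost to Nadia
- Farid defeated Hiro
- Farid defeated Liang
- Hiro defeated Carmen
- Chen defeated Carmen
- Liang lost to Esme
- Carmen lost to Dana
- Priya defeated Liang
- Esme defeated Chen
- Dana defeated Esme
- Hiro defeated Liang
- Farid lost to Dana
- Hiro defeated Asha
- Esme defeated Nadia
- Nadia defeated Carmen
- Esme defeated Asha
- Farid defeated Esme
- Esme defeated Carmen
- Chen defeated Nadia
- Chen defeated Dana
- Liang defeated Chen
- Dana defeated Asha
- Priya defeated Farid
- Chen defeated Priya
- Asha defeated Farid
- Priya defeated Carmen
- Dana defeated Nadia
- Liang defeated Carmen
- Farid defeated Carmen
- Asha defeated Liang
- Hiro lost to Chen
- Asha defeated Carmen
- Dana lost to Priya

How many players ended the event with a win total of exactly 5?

1

Win totals: Asha 4, Nadia 3, Dana 7, Farid 5, Chen 7, Priya 7, Hiro 4, Carmen 0, Liang 2, Esme 6.
Exactly 5: Farid — 1 player.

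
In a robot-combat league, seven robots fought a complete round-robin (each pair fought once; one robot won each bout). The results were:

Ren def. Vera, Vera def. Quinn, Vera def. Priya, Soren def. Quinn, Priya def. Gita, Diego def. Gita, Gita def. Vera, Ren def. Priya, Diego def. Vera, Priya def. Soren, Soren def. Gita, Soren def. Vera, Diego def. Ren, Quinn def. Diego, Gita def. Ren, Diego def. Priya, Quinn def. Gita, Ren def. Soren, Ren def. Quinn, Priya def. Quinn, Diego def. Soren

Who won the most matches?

Win totals: Quinn 2, Diego 5, Ren 4, Soren 3, Priya 3, Vera 2, Gita 2.
Diego leads with 5 wins (next highest: 4).

Diego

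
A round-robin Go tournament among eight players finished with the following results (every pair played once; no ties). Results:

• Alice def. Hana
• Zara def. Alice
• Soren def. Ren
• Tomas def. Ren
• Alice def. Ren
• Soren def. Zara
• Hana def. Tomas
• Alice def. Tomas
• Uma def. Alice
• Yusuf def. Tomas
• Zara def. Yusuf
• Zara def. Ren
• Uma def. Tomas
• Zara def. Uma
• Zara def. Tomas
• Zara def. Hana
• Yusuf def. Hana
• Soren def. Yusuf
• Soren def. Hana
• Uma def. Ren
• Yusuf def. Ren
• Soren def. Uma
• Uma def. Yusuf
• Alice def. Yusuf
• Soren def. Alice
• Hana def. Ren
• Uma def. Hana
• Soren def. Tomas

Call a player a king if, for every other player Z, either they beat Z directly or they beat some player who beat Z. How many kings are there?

1

Zara cannot reach Soren in two steps.
Soren reaches everyone (king).
Ren cannot reach Zara, Soren, Uma, Alice, Hana, Yusuf, Tomas in two steps.
Uma cannot reach Zara, Soren in two steps.
Alice cannot reach Zara, Soren, Uma in two steps.
Hana cannot reach Zara, Soren, Uma, Alice, Yusuf in two steps.
Yusuf cannot reach Zara, Soren, Uma, Alice in two steps.
Tomas cannot reach Zara, Soren, Uma, Alice, Hana, Yusuf in two steps.
Kings: Soren — 1.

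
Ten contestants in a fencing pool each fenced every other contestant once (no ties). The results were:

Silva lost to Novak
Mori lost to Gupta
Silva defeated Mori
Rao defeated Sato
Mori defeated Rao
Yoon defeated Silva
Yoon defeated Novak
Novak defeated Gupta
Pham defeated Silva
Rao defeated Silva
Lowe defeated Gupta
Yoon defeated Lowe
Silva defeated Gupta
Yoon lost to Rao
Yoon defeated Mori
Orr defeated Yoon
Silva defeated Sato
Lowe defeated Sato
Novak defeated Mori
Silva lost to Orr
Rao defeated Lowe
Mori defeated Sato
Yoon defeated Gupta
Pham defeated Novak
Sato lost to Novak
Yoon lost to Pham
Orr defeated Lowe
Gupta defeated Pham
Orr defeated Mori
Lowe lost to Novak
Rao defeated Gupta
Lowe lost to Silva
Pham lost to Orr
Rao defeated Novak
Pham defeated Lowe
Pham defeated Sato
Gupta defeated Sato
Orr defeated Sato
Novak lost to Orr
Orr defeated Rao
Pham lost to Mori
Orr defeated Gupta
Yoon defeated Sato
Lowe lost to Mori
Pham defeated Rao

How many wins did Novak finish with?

5

Novak's results: beat Mori, Sato, Lowe, Silva, Gupta; lost to Rao, Yoon, Pham, Orr.
That is 5 wins.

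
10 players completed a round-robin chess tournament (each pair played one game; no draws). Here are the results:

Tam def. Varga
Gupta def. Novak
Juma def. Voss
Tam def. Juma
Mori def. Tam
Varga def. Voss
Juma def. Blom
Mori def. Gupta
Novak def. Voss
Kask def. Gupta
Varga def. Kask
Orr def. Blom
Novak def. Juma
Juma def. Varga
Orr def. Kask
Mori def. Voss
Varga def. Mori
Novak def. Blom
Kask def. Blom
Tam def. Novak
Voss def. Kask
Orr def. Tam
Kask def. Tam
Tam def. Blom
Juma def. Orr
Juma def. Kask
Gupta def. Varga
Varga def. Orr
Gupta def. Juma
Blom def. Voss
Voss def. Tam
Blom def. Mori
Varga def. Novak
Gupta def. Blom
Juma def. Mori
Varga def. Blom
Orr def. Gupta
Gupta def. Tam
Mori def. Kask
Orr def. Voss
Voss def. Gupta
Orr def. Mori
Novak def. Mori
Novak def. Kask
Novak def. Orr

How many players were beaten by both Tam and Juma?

2

Tam beat: Blom, Juma, Novak, Varga.
Juma beat: Blom, Mori, Voss, Orr, Kask, Varga.
Both beat: Blom, Varga — 2.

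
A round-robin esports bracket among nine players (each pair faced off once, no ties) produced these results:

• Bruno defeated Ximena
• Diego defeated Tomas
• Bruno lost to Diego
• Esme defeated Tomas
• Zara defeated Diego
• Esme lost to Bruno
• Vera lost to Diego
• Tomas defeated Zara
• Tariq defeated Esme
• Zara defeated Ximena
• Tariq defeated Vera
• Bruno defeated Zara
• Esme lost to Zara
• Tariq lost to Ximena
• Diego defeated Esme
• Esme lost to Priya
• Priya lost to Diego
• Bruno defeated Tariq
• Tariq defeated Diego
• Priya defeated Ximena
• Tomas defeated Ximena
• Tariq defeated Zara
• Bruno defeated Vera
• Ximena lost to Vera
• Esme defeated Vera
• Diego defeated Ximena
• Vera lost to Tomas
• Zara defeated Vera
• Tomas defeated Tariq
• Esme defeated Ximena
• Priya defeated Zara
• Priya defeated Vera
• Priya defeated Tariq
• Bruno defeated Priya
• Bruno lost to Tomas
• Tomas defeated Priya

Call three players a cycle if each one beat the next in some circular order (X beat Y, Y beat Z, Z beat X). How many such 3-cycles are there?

Win totals: Vera 1, Zara 4, Tariq 4, Tomas 6, Diego 6, Ximena 1, Esme 3, Bruno 6, Priya 5.
A player with w wins dominates both others in C(w,2) triples; summing gives 0 + 6 + 6 + 15 + 15 + 0 + 3 + 15 + 10 = 70 transitive triples.
Total triples C(9,3) = 84, so cyclic triples = 84 − 70 = 14.

14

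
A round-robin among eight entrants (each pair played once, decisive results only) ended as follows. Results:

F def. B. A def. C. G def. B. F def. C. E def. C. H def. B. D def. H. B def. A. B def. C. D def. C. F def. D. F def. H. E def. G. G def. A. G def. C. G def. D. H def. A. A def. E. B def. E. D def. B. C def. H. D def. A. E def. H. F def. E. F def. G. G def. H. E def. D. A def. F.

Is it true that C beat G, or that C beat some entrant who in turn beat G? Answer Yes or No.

No

C did not beat G directly.
C beat H, but each of them lost to G. No two-step path.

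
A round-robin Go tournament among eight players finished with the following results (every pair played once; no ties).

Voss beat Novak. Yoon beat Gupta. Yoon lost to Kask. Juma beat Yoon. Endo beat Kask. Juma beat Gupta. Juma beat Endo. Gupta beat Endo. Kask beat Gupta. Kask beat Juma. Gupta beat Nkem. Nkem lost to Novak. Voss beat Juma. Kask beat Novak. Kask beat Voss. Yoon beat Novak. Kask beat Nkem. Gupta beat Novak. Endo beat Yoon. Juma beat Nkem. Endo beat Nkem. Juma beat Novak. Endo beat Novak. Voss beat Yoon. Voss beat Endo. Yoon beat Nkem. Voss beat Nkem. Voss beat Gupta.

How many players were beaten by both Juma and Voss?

Juma beat: Novak, Gupta, Yoon, Endo, Nkem.
Voss beat: Novak, Gupta, Juma, Yoon, Endo, Nkem.
Both beat: Novak, Gupta, Yoon, Endo, Nkem — 5.

5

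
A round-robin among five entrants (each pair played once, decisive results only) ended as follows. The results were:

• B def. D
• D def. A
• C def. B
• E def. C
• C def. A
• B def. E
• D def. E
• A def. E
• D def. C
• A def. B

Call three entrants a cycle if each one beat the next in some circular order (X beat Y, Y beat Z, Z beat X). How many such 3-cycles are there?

4

Win totals: A 2, B 2, C 2, D 3, E 1.
An entrant with w wins dominates both others in C(w,2) triples; summing gives 1 + 1 + 1 + 3 + 0 = 6 transitive triples.
Total triples C(5,3) = 10, so cyclic triples = 10 − 6 = 4.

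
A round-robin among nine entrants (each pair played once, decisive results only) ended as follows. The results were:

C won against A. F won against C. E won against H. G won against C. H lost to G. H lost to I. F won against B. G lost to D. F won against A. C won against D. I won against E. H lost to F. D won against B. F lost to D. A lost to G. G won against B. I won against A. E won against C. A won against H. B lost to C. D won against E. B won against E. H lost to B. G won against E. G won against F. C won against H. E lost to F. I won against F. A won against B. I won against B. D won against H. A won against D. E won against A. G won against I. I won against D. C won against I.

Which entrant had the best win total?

Win totals: A 3, B 2, C 5, D 5, E 3, F 5, G 7, H 0, I 6.
G leads with 7 wins (next highest: 6).

G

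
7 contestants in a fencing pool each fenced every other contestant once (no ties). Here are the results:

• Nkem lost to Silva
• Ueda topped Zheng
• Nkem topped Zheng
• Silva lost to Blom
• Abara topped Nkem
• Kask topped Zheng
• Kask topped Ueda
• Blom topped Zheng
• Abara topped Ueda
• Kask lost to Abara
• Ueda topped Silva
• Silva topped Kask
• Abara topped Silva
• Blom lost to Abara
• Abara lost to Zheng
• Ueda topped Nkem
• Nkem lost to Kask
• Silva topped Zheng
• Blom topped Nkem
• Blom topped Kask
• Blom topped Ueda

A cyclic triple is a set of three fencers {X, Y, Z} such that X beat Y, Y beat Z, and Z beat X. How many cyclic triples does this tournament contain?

Win totals: Abara 5, Ueda 3, Silva 3, Blom 5, Kask 3, Nkem 1, Zheng 1.
A fencer with w wins dominates both others in C(w,2) triples; summing gives 10 + 3 + 3 + 10 + 3 + 0 + 0 = 29 transitive triples.
Total triples C(7,3) = 35, so cyclic triples = 35 − 29 = 6.

6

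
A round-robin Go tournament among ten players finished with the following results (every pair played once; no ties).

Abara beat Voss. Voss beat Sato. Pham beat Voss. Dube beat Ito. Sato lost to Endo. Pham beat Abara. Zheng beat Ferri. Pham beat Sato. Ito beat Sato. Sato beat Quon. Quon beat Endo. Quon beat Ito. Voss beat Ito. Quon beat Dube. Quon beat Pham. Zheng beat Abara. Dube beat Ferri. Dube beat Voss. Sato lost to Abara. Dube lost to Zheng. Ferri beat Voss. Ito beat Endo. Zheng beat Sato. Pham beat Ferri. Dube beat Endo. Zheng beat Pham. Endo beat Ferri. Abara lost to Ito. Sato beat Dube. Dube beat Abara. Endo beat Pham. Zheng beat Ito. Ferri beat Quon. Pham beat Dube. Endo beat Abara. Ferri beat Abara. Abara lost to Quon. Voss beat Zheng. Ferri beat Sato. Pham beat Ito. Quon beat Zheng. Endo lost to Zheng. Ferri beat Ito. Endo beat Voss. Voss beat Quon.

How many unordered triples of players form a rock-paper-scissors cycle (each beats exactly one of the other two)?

28

Win totals: Ito 3, Endo 5, Quon 6, Sato 2, Ferri 5, Zheng 7, Dube 5, Pham 6, Abara 2, Voss 4.
A player with w wins dominates both others in C(w,2) triples; summing gives 3 + 10 + 15 + 1 + 10 + 21 + 10 + 15 + 1 + 6 = 92 transitive triples.
Total triples C(10,3) = 120, so cyclic triples = 120 − 92 = 28.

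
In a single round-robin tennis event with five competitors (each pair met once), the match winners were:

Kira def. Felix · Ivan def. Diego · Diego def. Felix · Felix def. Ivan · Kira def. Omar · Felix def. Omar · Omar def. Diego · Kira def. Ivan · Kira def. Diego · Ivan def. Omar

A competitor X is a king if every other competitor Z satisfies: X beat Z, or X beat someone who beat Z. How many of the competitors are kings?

1

Kira reaches everyone (king).
Diego cannot reach Kira in two steps.
Omar cannot reach Kira, Ivan in two steps.
Felix cannot reach Kira in two steps.
Ivan cannot reach Kira in two steps.
Kings: Kira — 1.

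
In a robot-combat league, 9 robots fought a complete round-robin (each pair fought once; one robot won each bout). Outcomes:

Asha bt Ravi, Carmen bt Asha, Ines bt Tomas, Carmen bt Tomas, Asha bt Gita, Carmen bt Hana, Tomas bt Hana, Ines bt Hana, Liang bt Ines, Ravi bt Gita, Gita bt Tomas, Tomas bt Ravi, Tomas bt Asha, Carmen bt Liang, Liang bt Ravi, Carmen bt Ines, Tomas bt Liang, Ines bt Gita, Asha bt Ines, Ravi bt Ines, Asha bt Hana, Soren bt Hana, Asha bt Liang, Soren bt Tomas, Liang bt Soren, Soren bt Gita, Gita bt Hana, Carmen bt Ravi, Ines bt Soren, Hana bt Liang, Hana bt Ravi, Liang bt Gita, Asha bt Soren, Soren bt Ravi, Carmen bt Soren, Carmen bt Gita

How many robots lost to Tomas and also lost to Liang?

Tomas beat: Ravi, Hana, Liang, Asha.
Liang beat: Soren, Ravi, Gita, Ines.
Both beat: Ravi — 1.

1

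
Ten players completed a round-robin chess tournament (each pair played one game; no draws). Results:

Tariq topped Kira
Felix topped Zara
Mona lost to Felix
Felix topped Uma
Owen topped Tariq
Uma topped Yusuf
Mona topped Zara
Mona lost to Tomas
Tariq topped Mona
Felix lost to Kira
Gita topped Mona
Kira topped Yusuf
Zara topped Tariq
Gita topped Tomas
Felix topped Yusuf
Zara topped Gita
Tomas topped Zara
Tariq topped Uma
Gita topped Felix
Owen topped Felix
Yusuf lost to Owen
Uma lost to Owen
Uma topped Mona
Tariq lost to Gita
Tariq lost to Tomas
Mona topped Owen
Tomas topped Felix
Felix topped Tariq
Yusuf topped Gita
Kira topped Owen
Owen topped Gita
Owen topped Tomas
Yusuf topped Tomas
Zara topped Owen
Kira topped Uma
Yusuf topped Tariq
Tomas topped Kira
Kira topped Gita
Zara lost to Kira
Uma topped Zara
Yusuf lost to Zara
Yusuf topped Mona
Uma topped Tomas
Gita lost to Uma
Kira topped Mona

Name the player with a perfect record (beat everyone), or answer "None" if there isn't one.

None

Highest win total is Kira with 7 (out of 9 possible).
Kira lost to Tariq, Tomas, so no player went undefeated.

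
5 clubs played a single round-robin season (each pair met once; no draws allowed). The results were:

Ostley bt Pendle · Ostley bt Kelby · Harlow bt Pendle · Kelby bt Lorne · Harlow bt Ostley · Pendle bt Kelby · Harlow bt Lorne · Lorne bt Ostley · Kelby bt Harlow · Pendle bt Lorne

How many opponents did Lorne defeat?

1

Lorne's results: beat Ostley; lost to Kelby, Harlow, Pendle.
That is 1 win.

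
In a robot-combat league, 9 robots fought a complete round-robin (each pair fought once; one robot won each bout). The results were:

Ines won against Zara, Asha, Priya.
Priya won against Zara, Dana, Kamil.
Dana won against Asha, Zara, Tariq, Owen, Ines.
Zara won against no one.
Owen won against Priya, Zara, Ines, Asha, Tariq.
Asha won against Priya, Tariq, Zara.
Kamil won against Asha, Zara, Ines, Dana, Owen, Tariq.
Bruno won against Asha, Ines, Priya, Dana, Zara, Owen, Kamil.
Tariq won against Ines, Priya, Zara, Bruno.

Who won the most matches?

Bruno

Win totals: Dana 5, Ines 3, Owen 5, Bruno 7, Priya 3, Asha 3, Tariq 4, Zara 0, Kamil 6.
Bruno leads with 7 wins (next highest: 6).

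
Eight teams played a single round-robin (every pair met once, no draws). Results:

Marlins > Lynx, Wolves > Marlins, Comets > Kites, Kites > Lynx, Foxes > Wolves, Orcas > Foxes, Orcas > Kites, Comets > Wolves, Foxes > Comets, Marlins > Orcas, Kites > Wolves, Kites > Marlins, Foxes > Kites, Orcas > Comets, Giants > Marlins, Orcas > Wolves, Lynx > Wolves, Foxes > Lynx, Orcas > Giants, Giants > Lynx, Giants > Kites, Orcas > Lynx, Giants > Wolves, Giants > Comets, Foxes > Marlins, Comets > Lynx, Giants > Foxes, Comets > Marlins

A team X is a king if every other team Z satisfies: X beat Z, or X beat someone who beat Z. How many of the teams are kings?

Marlins reaches everyone (king).
Comets cannot reach Foxes, Giants in two steps.
Kites cannot reach Comets, Foxes, Giants in two steps.
Foxes cannot reach Giants in two steps.
Lynx cannot reach Comets, Kites, Foxes, Orcas, Giants in two steps.
Orcas reaches everyone (king).
Giants reaches everyone (king).
Wolves cannot reach Comets, Kites, Foxes, Giants in two steps.
Kings: Marlins, Orcas, Giants — 3.

3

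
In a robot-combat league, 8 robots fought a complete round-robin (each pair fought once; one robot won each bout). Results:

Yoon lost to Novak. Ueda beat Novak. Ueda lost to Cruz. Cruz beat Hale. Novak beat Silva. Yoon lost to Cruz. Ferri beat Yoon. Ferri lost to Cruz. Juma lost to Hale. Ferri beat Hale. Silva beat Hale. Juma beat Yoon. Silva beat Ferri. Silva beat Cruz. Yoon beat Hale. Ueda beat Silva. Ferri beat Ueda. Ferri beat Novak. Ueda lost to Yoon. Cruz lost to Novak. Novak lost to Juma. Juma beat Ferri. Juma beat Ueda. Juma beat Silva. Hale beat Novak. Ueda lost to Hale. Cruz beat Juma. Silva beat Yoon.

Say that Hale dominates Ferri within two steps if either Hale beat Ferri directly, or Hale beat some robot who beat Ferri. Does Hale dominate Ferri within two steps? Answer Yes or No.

Hale did not beat Ferri directly.
Hale beat Ueda, Novak, Juma. Of those, Juma beat Ferri.

Yes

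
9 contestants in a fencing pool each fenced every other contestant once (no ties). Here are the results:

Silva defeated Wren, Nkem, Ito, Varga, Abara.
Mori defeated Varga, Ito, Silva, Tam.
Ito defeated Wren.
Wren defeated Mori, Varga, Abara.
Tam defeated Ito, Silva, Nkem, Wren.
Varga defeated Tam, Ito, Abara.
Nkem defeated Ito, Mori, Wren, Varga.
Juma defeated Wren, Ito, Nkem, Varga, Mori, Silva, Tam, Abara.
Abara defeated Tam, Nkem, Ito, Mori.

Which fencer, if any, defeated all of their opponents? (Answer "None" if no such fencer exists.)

Juma

Juma has 8 wins out of 8 opponents — a perfect record.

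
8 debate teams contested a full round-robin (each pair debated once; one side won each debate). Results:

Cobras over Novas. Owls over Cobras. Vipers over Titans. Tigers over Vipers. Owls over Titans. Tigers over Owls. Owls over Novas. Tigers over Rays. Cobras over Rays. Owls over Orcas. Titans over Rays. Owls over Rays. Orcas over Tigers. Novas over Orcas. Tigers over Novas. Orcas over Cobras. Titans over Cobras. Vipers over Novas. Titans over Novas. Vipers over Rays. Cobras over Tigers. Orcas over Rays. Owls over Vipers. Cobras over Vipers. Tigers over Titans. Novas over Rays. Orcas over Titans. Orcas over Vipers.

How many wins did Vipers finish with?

Vipers' results: beat Rays, Novas, Titans; lost to Cobras, Orcas, Owls, Tigers.
That is 3 wins.

3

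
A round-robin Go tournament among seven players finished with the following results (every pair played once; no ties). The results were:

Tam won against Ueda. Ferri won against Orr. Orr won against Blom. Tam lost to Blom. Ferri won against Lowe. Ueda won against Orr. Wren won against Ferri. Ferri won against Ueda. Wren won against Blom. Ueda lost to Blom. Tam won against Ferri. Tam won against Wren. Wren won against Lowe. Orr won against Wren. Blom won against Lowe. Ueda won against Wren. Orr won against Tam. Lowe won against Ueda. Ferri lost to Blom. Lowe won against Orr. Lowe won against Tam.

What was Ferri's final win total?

Ferri's results: beat Orr, Ueda, Lowe; lost to Blom, Tam, Wren.
That is 3 wins.

3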